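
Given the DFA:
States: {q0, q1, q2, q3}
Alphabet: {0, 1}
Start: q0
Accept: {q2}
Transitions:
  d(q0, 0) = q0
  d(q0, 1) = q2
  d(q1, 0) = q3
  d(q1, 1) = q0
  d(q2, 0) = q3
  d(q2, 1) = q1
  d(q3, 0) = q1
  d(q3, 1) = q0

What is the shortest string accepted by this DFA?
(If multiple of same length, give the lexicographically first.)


BFS by string length (lex-first path to each state shown):
  len 0: q0<-""
  len 1: q0<-"0", q2<-"1"
Found accept state at length 1.

"1"


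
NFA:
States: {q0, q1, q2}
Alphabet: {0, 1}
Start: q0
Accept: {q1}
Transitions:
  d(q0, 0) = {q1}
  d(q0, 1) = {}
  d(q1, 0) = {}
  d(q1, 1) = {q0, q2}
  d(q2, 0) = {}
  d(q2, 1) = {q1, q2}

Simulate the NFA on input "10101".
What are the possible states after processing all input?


Start: {q0}
  --1--> {}
  --0--> {}
  --1--> {}
  --0--> {}
  --1--> {}

{} (empty set, no valid transitions)


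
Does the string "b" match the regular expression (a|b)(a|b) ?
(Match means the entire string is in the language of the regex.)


|string| = 1; first = 'b'; last = 'b'

No, "b" does not match (a|b)(a|b)


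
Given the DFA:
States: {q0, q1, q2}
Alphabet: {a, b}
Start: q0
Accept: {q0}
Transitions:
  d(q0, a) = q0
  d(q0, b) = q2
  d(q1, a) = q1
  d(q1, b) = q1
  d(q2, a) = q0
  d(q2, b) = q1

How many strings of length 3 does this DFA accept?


Enumerating all length-3 strings:
  "aaa" -> q0 [accept]
  "aab" -> q2 [reject]
  "aba" -> q0 [accept]
  "abb" -> q1 [reject]
  "baa" -> q0 [accept]
  "bab" -> q2 [reject]
  "bba" -> q1 [reject]
  "bbb" -> q1 [reject]

3 out of 8


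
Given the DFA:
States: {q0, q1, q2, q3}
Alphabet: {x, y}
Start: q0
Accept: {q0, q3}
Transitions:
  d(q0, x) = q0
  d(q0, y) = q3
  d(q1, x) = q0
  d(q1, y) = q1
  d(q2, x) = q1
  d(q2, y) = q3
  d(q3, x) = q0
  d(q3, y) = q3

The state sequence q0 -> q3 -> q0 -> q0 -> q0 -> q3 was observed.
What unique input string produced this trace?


Trace back each transition to find the symbol:
  q0 --[y]--> q3
  q3 --[x]--> q0
  q0 --[x]--> q0
  q0 --[x]--> q0
  q0 --[y]--> q3

"yxxxy"


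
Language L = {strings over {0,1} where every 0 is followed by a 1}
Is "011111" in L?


'00' present: False; ends with '0': False

Yes, "011111" is in L


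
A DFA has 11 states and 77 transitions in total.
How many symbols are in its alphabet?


Each state has exactly one transition per symbol.
|alphabet| = transitions / states = 77 / 11 = 7

7


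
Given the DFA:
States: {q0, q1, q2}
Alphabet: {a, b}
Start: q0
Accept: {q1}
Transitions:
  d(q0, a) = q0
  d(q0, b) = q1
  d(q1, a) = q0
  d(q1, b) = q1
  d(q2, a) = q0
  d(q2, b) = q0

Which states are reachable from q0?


BFS from q0:
  layer 0: {q0}
  layer 1: {q1}

{q0, q1}


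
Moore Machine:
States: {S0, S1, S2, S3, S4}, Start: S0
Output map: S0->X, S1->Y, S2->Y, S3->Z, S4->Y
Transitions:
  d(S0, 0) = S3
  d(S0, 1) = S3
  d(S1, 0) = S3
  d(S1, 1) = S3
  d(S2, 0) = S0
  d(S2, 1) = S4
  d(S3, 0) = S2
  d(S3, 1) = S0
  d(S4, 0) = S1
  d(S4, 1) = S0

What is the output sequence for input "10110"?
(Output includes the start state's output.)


Start: S0 (output X)
  --1--> S3 (output Z)
  --0--> S2 (output Y)
  --1--> S4 (output Y)
  --1--> S0 (output X)
  --0--> S3 (output Z)

"XZYYXZ"


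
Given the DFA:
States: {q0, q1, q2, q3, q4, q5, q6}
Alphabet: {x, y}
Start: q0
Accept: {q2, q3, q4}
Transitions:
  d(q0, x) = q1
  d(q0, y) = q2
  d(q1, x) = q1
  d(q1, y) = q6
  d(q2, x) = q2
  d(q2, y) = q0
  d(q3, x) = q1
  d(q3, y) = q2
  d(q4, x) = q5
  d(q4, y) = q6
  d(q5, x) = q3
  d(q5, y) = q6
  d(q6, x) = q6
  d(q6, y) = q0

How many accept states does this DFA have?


Accept states listed: {q2, q3, q4}
Counting: q2(1) q3(2) q4(3)

3


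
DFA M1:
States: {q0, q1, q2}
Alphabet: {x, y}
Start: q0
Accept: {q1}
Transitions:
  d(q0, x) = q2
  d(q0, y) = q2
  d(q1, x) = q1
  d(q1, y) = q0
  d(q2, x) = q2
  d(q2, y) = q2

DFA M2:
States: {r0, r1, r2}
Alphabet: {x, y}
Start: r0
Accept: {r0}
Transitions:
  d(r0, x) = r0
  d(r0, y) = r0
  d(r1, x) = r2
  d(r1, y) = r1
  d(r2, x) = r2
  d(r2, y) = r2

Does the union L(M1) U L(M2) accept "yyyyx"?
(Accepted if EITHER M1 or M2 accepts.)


M1: final=q2 accepted=False
M2: final=r0 accepted=True

Yes, union accepts


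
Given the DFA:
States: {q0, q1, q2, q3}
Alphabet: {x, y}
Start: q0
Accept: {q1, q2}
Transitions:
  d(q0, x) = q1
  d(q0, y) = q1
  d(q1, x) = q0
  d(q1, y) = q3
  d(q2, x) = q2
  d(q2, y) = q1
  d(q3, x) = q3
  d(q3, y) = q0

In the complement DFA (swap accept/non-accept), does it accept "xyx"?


Trace: q0 -> q1 -> q3 -> q3
Final: q3
Original accept: {q1, q2}
Complement: q3 is not in original accept

Yes, complement accepts (original rejects)


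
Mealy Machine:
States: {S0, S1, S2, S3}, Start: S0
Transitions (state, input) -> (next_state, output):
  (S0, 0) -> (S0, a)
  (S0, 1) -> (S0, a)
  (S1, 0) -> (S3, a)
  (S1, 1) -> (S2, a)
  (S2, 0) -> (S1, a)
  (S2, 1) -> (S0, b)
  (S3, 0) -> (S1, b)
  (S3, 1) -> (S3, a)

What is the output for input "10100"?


Step-by-step:
  (S0, 1) -> (S0, a)
  (S0, 0) -> (S0, a)
  (S0, 1) -> (S0, a)
  (S0, 0) -> (S0, a)
  (S0, 0) -> (S0, a)

"aaaaa"


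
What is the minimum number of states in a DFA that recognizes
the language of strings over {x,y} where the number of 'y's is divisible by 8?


States track (count of 'y') mod 8.
Need 8 states: one per remainder 0..7; accept = remainder 0.

8


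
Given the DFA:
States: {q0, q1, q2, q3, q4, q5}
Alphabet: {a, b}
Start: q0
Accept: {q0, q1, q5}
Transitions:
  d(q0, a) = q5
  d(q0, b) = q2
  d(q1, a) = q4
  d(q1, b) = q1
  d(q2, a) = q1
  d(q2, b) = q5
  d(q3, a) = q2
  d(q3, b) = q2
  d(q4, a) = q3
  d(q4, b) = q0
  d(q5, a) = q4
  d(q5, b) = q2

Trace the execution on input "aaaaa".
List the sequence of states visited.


Input: aaaaa
d(q0, a) = q5
d(q5, a) = q4
d(q4, a) = q3
d(q3, a) = q2
d(q2, a) = q1


q0 -> q5 -> q4 -> q3 -> q2 -> q1


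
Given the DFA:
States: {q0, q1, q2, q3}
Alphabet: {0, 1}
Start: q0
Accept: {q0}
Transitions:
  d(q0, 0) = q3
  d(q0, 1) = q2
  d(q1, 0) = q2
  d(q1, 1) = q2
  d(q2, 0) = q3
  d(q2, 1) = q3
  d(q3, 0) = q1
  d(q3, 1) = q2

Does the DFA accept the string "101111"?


Trace: q0 -> q2 -> q3 -> q2 -> q3 -> q2 -> q3
Final state: q3
Accept states: {q0}

No, rejected (final state q3 is not an accept state)


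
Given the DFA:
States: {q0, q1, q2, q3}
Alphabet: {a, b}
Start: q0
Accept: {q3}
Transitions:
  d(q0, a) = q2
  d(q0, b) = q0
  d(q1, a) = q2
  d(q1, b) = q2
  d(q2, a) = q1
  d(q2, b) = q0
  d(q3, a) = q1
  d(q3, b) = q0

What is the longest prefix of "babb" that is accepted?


Run the DFA, marking each prefix where the state is accepting:
  "" -> q0 [reject]
  "b" -> q0 [reject]
  "ba" -> q2 [reject]
  "bab" -> q0 [reject]
  "babb" -> q0 [reject]

No prefix is accepted


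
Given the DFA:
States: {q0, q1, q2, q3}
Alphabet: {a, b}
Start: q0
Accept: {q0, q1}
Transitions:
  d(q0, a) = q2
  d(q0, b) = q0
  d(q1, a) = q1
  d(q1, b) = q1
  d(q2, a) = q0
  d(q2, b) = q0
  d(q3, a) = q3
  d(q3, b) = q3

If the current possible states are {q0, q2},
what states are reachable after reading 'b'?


Apply transition on 'b' from each current state:
  d(q0, b) = q0
  d(q2, b) = q0

{q0}


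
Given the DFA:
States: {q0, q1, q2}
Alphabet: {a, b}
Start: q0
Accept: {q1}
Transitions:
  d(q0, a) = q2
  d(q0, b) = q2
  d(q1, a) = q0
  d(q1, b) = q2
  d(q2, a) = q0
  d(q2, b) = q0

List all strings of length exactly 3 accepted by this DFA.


All strings of length 3: 8 total
Accepted: 0

None


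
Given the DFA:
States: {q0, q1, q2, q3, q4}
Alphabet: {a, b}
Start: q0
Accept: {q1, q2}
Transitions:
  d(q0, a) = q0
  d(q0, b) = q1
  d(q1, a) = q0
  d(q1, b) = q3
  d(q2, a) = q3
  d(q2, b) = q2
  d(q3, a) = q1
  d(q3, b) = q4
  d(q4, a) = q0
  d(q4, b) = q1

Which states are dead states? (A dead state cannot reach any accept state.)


Forward reachability from each state:
  q0 -> reaches accept state q1 (live)
  q1 -> reaches accept state q1 (live)
  q2 -> reaches accept state q1 (live)
  q3 -> reaches accept state q1 (live)
  q4 -> reaches accept state q1 (live)

None (all states can reach an accept state)


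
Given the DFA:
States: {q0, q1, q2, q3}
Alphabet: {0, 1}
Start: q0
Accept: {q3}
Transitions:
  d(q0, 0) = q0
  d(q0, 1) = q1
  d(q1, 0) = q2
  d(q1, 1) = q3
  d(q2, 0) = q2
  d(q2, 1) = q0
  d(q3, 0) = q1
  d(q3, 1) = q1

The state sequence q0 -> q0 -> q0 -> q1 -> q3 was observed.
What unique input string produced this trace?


Trace back each transition to find the symbol:
  q0 --[0]--> q0
  q0 --[0]--> q0
  q0 --[1]--> q1
  q1 --[1]--> q3

"0011"


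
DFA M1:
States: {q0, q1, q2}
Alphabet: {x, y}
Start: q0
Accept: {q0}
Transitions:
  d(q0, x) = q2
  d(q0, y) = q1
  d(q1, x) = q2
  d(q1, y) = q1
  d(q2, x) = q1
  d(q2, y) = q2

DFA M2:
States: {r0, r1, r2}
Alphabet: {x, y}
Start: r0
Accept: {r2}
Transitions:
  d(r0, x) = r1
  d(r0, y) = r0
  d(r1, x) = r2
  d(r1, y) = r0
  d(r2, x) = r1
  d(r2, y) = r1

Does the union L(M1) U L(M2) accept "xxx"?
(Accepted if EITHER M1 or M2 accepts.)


M1: final=q2 accepted=False
M2: final=r1 accepted=False

No, union rejects (neither accepts)


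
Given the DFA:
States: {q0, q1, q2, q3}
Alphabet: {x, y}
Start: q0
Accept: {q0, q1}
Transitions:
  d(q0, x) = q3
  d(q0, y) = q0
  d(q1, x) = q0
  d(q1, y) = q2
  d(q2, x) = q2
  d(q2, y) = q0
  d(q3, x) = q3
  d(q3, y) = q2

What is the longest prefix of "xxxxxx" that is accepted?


Run the DFA, marking each prefix where the state is accepting:
  "" -> q0 [accept]
  "x" -> q3 [reject]
  "xx" -> q3 [reject]
  "xxx" -> q3 [reject]
  "xxxx" -> q3 [reject]
  "xxxxx" -> q3 [reject]
  "xxxxxx" -> q3 [reject]

""


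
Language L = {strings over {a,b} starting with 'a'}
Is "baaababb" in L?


first symbol = 'b'

No, "baaababb" is not in L


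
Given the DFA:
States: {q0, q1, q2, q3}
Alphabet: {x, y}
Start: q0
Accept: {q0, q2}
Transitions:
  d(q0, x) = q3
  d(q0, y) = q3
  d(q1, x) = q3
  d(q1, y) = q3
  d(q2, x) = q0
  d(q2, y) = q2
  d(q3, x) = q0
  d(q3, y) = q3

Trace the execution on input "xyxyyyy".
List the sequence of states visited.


Input: xyxyyyy
d(q0, x) = q3
d(q3, y) = q3
d(q3, x) = q0
d(q0, y) = q3
d(q3, y) = q3
d(q3, y) = q3
d(q3, y) = q3


q0 -> q3 -> q3 -> q0 -> q3 -> q3 -> q3 -> q3


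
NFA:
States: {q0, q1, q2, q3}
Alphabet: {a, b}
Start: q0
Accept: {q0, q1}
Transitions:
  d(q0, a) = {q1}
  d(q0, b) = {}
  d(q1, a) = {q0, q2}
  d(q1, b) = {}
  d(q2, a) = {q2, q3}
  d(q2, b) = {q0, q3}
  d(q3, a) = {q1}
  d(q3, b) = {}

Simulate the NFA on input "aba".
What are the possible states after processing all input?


Start: {q0}
  --a--> {q1}
  --b--> {}
  --a--> {}

{} (empty set, no valid transitions)


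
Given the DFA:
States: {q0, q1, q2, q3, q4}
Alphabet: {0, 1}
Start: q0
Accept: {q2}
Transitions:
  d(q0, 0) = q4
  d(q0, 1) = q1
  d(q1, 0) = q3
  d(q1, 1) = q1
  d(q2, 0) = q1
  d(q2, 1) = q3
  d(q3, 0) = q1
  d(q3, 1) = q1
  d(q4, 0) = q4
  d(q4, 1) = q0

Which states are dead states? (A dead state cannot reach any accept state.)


Forward reachability from each state:
  q0 -> reaches {q0, q1, q3, q4}, no accept state (dead)
  q1 -> reaches {q1, q3}, no accept state (dead)
  q2 -> reaches accept state q2 (live)
  q3 -> reaches {q1, q3}, no accept state (dead)
  q4 -> reaches {q0, q1, q3, q4}, no accept state (dead)

{q0, q1, q3, q4}


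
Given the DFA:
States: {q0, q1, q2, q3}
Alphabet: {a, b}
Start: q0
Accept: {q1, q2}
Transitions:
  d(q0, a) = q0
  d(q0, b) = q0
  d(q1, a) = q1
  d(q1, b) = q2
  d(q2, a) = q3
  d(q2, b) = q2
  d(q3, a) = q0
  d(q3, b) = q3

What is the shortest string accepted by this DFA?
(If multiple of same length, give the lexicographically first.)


BFS by string length (lex-first path to each state shown):
  len 0: q0<-""
  len 1: q0<-"a"
  len 2: q0<-"aa"
  len 3: q0<-"aaa"
  len 4: q0<-"aaaa"
  len 5: q0<-"aaaaa"
  len 6: q0<-"aaaaaa"
  len 7: q0<-"aaaaaaa"
  len 8: q0<-"aaaaaaaa"

No string accepted (empty language)


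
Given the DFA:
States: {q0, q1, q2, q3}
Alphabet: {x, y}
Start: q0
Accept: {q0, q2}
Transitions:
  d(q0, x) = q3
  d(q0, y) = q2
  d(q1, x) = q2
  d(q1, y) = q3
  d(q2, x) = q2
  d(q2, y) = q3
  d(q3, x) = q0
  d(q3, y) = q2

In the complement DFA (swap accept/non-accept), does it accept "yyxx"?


Trace: q0 -> q2 -> q3 -> q0 -> q3
Final: q3
Original accept: {q0, q2}
Complement: q3 is not in original accept

Yes, complement accepts (original rejects)


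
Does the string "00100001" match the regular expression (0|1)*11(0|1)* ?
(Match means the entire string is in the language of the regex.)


|string| = 8; first = '0'; last = '1'

No, "00100001" does not match (0|1)*11(0|1)*


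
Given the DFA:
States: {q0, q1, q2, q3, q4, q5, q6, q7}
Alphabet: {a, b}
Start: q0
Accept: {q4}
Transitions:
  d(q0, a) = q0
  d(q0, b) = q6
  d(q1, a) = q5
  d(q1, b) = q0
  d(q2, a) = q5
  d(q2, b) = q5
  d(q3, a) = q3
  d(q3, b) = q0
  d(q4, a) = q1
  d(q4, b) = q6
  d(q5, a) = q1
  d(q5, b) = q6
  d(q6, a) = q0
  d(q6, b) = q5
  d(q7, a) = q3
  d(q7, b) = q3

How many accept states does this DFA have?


Accept states listed: {q4}
Counting: q4(1)

1


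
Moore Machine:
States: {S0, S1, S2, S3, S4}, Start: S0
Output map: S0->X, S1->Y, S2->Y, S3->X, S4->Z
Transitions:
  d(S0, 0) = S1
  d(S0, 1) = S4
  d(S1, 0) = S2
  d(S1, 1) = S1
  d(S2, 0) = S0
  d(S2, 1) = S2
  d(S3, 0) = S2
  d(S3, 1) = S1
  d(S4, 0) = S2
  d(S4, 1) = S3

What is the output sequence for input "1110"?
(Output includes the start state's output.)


Start: S0 (output X)
  --1--> S4 (output Z)
  --1--> S3 (output X)
  --1--> S1 (output Y)
  --0--> S2 (output Y)

"XZXYY"


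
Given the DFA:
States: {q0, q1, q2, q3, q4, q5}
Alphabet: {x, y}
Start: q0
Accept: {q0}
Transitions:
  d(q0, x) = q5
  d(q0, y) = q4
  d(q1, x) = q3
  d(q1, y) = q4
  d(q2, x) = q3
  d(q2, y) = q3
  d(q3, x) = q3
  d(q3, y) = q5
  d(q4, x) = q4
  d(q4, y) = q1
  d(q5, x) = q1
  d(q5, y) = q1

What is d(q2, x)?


Looking up transition d(q2, x)

q3


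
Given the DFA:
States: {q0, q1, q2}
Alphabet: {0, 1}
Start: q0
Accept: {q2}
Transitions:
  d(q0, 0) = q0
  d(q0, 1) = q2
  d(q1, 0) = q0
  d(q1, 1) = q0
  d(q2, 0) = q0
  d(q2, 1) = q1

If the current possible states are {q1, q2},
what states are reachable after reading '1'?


Apply transition on '1' from each current state:
  d(q1, 1) = q0
  d(q2, 1) = q1

{q0, q1}


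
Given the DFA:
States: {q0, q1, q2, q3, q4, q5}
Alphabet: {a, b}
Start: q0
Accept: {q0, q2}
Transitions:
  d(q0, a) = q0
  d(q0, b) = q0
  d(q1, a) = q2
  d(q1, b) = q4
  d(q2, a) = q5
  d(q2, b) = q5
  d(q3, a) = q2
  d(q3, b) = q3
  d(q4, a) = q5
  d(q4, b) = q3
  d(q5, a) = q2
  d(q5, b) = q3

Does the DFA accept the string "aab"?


Trace: q0 -> q0 -> q0 -> q0
Final state: q0
Accept states: {q0, q2}

Yes, accepted (final state q0 is an accept state)


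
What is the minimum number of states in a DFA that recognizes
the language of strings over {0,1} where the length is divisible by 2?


States track (length) mod 2.
Need 2 states: one per remainder 0..1; accept = remainder 0.

2


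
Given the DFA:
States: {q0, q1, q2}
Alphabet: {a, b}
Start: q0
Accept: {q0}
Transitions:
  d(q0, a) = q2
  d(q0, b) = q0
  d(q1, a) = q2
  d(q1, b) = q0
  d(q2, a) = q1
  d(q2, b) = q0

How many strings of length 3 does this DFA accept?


Enumerating all length-3 strings:
  "aaa" -> q2 [reject]
  "aab" -> q0 [accept]
  "aba" -> q2 [reject]
  "abb" -> q0 [accept]
  "baa" -> q1 [reject]
  "bab" -> q0 [accept]
  "bba" -> q2 [reject]
  "bbb" -> q0 [accept]

4 out of 8


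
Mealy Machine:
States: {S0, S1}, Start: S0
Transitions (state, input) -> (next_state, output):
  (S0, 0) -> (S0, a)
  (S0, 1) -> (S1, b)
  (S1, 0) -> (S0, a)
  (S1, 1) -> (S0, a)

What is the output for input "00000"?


Step-by-step:
  (S0, 0) -> (S0, a)
  (S0, 0) -> (S0, a)
  (S0, 0) -> (S0, a)
  (S0, 0) -> (S0, a)
  (S0, 0) -> (S0, a)

"aaaaa"


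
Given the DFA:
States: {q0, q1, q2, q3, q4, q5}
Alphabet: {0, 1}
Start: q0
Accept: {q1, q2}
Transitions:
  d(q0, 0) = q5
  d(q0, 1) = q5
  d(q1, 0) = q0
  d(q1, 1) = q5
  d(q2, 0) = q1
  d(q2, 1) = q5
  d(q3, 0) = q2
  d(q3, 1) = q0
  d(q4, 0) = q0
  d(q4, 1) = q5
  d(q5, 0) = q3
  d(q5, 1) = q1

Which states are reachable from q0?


BFS from q0:
  layer 0: {q0}
  layer 1: {q5}
  layer 2: {q1, q3}
  layer 3: {q2}

{q0, q1, q2, q3, q5}


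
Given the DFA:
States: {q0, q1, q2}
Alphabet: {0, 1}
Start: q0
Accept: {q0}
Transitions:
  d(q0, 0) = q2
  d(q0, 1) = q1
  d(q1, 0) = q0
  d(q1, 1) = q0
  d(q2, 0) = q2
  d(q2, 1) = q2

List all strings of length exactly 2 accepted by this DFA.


All strings of length 2: 4 total
Accepted: 2

"10", "11"


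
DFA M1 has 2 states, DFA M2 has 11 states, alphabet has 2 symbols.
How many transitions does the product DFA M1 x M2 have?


Product DFA has 2 * 11 = 22 states.
Each has 2 transitions: 22 * 2 = 44

44


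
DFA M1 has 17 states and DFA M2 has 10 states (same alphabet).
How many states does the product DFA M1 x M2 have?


Product construction pairs every M1 state with every M2 state.
17 * 10 = 170

170


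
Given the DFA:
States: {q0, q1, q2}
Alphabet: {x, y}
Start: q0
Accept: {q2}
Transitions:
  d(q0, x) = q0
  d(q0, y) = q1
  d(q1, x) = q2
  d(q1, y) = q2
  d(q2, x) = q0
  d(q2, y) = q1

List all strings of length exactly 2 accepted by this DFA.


All strings of length 2: 4 total
Accepted: 2

"yx", "yy"


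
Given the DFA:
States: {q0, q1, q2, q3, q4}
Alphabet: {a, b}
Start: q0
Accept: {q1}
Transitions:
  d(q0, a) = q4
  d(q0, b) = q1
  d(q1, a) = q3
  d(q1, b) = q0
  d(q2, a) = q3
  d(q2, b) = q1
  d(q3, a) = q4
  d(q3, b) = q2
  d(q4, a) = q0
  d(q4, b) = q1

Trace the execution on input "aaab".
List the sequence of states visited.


Input: aaab
d(q0, a) = q4
d(q4, a) = q0
d(q0, a) = q4
d(q4, b) = q1


q0 -> q4 -> q0 -> q4 -> q1


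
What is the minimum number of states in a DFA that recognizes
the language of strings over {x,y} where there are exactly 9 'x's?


States: count = 0, 1, ..., 9 (that's 10 states), plus a dead state for count > 9.
Total: 10 + 1 = 11. Accept = count-9 state.

11


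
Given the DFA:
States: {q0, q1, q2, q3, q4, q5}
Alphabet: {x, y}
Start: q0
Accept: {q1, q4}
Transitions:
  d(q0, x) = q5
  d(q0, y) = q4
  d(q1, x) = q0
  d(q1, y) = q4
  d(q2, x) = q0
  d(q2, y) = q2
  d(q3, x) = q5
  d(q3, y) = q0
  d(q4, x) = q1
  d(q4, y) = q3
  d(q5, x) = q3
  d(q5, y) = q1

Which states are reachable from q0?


BFS from q0:
  layer 0: {q0}
  layer 1: {q4, q5}
  layer 2: {q1, q3}

{q0, q1, q3, q4, q5}


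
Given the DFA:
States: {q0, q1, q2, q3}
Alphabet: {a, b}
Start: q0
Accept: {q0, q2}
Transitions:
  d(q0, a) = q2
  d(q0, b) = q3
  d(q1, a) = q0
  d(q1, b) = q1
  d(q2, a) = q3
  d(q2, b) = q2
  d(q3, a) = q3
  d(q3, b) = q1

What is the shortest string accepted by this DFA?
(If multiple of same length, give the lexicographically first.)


BFS by string length (lex-first path to each state shown):
  len 0: q0<-""
Found accept state at length 0.

"" (empty string)


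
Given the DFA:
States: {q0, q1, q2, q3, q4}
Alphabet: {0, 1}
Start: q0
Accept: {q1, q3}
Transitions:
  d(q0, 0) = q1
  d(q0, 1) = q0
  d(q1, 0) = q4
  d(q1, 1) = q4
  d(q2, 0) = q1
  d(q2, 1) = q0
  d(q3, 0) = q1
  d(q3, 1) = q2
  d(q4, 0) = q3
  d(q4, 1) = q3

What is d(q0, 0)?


Looking up transition d(q0, 0)

q1


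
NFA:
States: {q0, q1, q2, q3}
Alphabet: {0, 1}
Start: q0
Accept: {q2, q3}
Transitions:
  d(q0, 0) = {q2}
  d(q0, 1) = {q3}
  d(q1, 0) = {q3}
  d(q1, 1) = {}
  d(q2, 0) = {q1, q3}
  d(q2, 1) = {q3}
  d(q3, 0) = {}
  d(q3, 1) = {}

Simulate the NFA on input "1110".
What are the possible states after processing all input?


Start: {q0}
  --1--> {q3}
  --1--> {}
  --1--> {}
  --0--> {}

{} (empty set, no valid transitions)


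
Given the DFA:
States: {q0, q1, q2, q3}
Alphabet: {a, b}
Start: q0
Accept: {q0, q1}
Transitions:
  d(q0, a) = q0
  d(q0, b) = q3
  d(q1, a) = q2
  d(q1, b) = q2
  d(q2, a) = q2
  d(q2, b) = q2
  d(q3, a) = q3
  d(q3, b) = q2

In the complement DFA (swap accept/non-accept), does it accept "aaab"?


Trace: q0 -> q0 -> q0 -> q0 -> q3
Final: q3
Original accept: {q0, q1}
Complement: q3 is not in original accept

Yes, complement accepts (original rejects)


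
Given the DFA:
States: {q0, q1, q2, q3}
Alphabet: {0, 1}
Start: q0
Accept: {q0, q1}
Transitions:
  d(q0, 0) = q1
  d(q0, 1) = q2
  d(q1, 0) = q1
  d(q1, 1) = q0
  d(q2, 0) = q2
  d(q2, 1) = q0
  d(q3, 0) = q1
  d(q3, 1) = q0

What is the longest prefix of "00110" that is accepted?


Run the DFA, marking each prefix where the state is accepting:
  "" -> q0 [accept]
  "0" -> q1 [accept]
  "00" -> q1 [accept]
  "001" -> q0 [accept]
  "0011" -> q2 [reject]
  "00110" -> q2 [reject]

"001"


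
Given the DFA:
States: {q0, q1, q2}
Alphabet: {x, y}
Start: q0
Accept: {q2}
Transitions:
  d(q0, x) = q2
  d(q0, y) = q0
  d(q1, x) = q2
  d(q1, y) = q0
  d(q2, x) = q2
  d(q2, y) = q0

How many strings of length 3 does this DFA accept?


Enumerating all length-3 strings:
  "xxx" -> q2 [accept]
  "xxy" -> q0 [reject]
  "xyx" -> q2 [accept]
  "xyy" -> q0 [reject]
  "yxx" -> q2 [accept]
  "yxy" -> q0 [reject]
  "yyx" -> q2 [accept]
  "yyy" -> q0 [reject]

4 out of 8


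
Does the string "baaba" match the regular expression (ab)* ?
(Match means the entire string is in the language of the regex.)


|string| = 5; first = 'b'; last = 'a'

No, "baaba" does not match (ab)*


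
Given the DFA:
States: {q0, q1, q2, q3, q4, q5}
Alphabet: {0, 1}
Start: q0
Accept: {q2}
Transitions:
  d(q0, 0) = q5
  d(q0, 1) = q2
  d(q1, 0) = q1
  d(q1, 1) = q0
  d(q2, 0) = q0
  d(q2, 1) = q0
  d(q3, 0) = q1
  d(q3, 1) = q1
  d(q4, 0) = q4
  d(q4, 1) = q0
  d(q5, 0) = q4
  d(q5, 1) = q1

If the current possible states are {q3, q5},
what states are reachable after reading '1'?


Apply transition on '1' from each current state:
  d(q3, 1) = q1
  d(q5, 1) = q1

{q1}


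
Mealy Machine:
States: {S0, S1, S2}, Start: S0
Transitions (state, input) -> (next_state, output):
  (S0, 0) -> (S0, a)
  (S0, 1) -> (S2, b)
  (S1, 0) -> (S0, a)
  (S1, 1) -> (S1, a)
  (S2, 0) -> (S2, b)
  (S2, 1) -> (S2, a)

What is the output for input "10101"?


Step-by-step:
  (S0, 1) -> (S2, b)
  (S2, 0) -> (S2, b)
  (S2, 1) -> (S2, a)
  (S2, 0) -> (S2, b)
  (S2, 1) -> (S2, a)

"bbaba"


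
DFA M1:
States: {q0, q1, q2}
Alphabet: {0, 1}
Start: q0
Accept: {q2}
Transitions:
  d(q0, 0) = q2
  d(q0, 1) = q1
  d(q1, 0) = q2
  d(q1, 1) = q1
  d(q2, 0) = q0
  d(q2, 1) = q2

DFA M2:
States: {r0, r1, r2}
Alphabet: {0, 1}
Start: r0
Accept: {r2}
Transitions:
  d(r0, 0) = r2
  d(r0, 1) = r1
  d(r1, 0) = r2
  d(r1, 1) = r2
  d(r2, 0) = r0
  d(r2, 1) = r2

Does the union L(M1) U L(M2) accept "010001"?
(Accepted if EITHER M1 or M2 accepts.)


M1: final=q1 accepted=False
M2: final=r1 accepted=False

No, union rejects (neither accepts)


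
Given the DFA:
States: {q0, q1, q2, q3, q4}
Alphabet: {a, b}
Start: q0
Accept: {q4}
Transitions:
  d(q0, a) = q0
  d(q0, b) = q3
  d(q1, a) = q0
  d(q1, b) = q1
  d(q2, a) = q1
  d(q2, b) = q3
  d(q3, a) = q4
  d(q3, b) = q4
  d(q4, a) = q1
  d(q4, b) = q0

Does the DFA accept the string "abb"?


Trace: q0 -> q0 -> q3 -> q4
Final state: q4
Accept states: {q4}

Yes, accepted (final state q4 is an accept state)


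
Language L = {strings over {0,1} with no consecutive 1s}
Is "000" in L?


'11' does not occur

Yes, "000" is in L


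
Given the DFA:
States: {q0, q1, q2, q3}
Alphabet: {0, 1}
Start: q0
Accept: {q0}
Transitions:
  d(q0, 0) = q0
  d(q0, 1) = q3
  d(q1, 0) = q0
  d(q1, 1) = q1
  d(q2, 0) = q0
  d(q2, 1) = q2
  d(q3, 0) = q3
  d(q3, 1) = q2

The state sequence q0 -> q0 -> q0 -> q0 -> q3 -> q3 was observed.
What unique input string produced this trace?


Trace back each transition to find the symbol:
  q0 --[0]--> q0
  q0 --[0]--> q0
  q0 --[0]--> q0
  q0 --[1]--> q3
  q3 --[0]--> q3

"00010"


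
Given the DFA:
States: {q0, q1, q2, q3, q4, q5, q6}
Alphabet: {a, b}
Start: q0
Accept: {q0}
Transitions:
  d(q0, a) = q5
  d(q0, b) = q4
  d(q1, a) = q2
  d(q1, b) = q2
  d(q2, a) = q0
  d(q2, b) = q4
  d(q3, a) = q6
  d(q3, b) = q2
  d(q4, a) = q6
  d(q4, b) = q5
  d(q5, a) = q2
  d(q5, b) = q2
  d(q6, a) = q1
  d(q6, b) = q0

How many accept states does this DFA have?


Accept states listed: {q0}
Counting: q0(1)

1


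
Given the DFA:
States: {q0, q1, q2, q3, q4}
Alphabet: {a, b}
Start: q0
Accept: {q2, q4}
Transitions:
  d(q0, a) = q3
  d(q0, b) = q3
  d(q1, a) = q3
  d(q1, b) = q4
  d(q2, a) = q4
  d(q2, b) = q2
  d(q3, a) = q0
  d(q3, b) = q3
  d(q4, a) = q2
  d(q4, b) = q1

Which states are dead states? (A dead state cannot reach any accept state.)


Forward reachability from each state:
  q0 -> reaches {q0, q3}, no accept state (dead)
  q1 -> reaches accept state q2 (live)
  q2 -> reaches accept state q2 (live)
  q3 -> reaches {q0, q3}, no accept state (dead)
  q4 -> reaches accept state q2 (live)

{q0, q3}


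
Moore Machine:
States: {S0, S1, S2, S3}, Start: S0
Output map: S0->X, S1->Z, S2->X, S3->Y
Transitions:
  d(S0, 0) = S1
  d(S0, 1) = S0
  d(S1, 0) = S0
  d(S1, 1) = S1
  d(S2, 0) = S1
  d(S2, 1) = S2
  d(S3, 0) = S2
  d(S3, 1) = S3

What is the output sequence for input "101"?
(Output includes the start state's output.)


Start: S0 (output X)
  --1--> S0 (output X)
  --0--> S1 (output Z)
  --1--> S1 (output Z)

"XXZZ"


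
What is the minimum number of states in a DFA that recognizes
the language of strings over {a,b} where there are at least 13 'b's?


States: count = 0, 1, ..., 12, and a final '>= 13' state.
Total: 13 + 1 = 14. Accept = '>= 13' state.

14


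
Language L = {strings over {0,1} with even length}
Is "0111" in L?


length = 4; 4 mod 2 = 0

Yes, "0111" is in L


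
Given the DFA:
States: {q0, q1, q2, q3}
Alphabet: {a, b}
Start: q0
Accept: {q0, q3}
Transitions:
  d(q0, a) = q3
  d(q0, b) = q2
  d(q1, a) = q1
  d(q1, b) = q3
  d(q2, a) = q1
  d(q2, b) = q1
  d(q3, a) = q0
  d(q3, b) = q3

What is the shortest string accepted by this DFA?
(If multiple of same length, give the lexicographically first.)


BFS by string length (lex-first path to each state shown):
  len 0: q0<-""
Found accept state at length 0.

"" (empty string)


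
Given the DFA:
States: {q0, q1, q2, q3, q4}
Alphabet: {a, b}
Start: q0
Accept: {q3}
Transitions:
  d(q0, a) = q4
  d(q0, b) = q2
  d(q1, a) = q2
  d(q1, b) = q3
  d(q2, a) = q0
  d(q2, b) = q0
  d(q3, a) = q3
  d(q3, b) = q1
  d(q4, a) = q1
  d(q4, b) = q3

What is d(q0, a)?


Looking up transition d(q0, a)

q4


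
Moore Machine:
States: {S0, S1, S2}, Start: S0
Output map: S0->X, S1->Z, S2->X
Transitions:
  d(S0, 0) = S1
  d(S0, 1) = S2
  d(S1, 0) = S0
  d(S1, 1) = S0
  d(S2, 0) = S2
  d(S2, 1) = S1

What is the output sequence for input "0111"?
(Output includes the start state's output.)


Start: S0 (output X)
  --0--> S1 (output Z)
  --1--> S0 (output X)
  --1--> S2 (output X)
  --1--> S1 (output Z)

"XZXXZ"


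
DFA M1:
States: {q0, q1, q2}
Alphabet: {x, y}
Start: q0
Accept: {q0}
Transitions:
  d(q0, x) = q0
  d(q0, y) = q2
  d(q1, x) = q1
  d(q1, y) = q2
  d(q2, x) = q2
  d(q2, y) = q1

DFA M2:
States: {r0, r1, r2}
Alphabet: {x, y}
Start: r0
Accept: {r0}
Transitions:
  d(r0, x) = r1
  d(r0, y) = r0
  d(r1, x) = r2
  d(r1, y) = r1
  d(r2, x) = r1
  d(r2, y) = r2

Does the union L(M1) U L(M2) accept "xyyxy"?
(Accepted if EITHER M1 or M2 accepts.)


M1: final=q2 accepted=False
M2: final=r2 accepted=False

No, union rejects (neither accepts)


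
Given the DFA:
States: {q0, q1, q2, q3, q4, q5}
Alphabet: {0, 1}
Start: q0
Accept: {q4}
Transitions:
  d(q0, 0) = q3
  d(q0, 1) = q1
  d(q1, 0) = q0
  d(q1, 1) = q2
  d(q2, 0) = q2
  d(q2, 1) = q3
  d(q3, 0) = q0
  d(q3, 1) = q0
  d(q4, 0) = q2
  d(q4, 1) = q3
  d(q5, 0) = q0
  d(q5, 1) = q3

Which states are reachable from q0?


BFS from q0:
  layer 0: {q0}
  layer 1: {q1, q3}
  layer 2: {q2}

{q0, q1, q2, q3}


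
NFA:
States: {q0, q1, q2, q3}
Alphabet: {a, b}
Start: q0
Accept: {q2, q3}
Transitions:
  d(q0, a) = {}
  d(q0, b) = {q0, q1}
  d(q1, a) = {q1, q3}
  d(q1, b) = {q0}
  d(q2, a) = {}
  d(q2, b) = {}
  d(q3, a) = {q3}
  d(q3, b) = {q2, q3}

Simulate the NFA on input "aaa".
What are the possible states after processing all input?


Start: {q0}
  --a--> {}
  --a--> {}
  --a--> {}

{} (empty set, no valid transitions)


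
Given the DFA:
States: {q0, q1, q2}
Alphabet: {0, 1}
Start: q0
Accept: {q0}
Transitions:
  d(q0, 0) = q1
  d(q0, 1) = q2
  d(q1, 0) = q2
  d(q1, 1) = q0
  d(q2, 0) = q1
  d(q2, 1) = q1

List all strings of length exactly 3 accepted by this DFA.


All strings of length 3: 8 total
Accepted: 2

"101", "111"


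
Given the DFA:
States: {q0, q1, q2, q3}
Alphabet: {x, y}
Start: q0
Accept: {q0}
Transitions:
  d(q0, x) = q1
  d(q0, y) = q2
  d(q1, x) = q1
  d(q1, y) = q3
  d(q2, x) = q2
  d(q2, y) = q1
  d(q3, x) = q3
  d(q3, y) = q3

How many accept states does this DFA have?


Accept states listed: {q0}
Counting: q0(1)

1


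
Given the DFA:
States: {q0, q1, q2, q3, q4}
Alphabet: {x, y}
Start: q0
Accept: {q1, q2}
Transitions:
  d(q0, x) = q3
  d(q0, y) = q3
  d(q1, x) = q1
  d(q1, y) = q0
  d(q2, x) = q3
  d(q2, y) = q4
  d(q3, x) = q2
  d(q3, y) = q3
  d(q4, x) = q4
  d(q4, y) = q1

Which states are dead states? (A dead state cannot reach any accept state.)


Forward reachability from each state:
  q0 -> reaches accept state q1 (live)
  q1 -> reaches accept state q1 (live)
  q2 -> reaches accept state q1 (live)
  q3 -> reaches accept state q1 (live)
  q4 -> reaches accept state q1 (live)

None (all states can reach an accept state)


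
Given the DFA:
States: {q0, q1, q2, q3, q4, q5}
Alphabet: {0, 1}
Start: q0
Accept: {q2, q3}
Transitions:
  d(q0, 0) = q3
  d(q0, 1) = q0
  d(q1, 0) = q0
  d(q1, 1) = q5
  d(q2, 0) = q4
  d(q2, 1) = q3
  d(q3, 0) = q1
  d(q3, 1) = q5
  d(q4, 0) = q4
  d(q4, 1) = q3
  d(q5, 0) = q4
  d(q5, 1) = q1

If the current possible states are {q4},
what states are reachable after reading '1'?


Apply transition on '1' from each current state:
  d(q4, 1) = q3

{q3}


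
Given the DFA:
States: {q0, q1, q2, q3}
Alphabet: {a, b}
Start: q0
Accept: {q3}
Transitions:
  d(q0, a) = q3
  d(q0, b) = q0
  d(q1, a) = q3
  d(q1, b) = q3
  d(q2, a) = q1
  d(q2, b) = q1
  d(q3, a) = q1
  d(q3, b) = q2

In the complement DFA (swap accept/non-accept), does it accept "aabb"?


Trace: q0 -> q3 -> q1 -> q3 -> q2
Final: q2
Original accept: {q3}
Complement: q2 is not in original accept

Yes, complement accepts (original rejects)


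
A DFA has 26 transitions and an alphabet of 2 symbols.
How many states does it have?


Each state has exactly one transition per symbol.
states = transitions / |alphabet| = 26 / 2 = 13

13


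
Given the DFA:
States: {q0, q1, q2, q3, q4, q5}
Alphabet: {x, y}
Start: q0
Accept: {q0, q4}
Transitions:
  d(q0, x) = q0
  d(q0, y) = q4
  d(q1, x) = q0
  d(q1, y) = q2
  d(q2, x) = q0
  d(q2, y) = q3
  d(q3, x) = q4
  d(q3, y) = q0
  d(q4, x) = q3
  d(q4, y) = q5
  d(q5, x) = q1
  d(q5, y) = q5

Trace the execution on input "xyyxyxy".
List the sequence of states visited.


Input: xyyxyxy
d(q0, x) = q0
d(q0, y) = q4
d(q4, y) = q5
d(q5, x) = q1
d(q1, y) = q2
d(q2, x) = q0
d(q0, y) = q4


q0 -> q0 -> q4 -> q5 -> q1 -> q2 -> q0 -> q4


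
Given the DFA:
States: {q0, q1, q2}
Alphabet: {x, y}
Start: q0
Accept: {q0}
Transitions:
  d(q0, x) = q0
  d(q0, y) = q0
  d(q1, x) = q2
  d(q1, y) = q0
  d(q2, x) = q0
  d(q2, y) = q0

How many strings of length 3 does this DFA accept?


Enumerating all length-3 strings:
  "xxx" -> q0 [accept]
  "xxy" -> q0 [accept]
  "xyx" -> q0 [accept]
  "xyy" -> q0 [accept]
  "yxx" -> q0 [accept]
  "yxy" -> q0 [accept]
  "yyx" -> q0 [accept]
  "yyy" -> q0 [accept]

8 out of 8


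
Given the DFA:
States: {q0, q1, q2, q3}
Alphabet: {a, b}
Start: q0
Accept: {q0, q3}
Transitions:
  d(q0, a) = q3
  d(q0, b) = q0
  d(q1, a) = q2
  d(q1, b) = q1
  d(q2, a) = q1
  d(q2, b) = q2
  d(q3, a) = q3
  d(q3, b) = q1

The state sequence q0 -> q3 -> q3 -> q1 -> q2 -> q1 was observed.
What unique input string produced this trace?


Trace back each transition to find the symbol:
  q0 --[a]--> q3
  q3 --[a]--> q3
  q3 --[b]--> q1
  q1 --[a]--> q2
  q2 --[a]--> q1

"aabaa"


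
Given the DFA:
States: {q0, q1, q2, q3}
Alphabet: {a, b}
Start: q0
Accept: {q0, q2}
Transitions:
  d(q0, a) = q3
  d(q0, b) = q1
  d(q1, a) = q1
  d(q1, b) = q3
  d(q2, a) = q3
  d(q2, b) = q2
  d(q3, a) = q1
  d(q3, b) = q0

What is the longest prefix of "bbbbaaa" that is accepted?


Run the DFA, marking each prefix where the state is accepting:
  "" -> q0 [accept]
  "b" -> q1 [reject]
  "bb" -> q3 [reject]
  "bbb" -> q0 [accept]
  "bbbb" -> q1 [reject]
  "bbbba" -> q1 [reject]
  "bbbbaa" -> q1 [reject]
  "bbbbaaa" -> q1 [reject]

"bbb"


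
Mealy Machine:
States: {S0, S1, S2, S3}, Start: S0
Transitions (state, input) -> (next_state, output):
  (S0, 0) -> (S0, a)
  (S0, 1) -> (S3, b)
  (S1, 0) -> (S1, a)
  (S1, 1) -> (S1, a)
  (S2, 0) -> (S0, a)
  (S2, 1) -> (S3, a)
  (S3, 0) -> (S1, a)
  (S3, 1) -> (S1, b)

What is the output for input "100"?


Step-by-step:
  (S0, 1) -> (S3, b)
  (S3, 0) -> (S1, a)
  (S1, 0) -> (S1, a)

"baa"


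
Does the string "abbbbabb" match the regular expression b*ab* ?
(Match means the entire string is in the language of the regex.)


|string| = 8; first = 'a'; last = 'b'

No, "abbbbabb" does not match b*ab*


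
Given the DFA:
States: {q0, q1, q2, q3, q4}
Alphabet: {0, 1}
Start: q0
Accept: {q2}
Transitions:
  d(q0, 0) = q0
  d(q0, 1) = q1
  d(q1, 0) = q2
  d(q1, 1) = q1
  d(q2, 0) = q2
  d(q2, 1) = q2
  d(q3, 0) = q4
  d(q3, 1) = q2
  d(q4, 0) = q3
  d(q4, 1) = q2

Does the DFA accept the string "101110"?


Trace: q0 -> q1 -> q2 -> q2 -> q2 -> q2 -> q2
Final state: q2
Accept states: {q2}

Yes, accepted (final state q2 is an accept state)


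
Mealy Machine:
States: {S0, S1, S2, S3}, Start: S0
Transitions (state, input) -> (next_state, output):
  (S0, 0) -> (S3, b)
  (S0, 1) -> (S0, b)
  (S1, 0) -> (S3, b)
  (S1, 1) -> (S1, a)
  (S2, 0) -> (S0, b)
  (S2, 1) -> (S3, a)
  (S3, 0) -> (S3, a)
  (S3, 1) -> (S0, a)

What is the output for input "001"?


Step-by-step:
  (S0, 0) -> (S3, b)
  (S3, 0) -> (S3, a)
  (S3, 1) -> (S0, a)

"baa"


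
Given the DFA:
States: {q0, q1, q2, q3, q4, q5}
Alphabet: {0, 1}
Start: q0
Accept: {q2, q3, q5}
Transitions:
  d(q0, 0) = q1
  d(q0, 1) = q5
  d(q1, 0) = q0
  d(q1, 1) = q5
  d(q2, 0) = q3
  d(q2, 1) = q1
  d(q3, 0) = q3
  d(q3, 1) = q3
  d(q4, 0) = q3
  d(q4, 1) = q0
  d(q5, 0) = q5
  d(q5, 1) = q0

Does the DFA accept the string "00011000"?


Trace: q0 -> q1 -> q0 -> q1 -> q5 -> q0 -> q1 -> q0 -> q1
Final state: q1
Accept states: {q2, q3, q5}

No, rejected (final state q1 is not an accept state)


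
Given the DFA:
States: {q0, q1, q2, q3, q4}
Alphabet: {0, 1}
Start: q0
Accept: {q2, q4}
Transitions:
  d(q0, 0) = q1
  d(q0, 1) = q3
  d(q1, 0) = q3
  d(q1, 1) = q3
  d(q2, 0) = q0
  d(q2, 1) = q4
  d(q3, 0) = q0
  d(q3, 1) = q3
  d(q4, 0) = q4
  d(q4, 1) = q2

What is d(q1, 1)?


Looking up transition d(q1, 1)

q3


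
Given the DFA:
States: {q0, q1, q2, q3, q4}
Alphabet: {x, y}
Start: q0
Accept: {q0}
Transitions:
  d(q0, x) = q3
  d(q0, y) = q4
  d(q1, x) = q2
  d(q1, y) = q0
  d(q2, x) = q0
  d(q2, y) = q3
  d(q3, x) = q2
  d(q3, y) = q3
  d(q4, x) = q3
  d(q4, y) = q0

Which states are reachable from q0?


BFS from q0:
  layer 0: {q0}
  layer 1: {q3, q4}
  layer 2: {q2}

{q0, q2, q3, q4}


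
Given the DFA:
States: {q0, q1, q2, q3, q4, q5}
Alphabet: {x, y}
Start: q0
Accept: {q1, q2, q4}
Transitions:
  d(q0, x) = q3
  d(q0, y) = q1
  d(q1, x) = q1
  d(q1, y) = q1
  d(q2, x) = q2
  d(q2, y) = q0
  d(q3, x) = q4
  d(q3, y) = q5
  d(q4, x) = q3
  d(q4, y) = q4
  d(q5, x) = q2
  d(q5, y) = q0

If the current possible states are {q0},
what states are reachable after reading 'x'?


Apply transition on 'x' from each current state:
  d(q0, x) = q3

{q3}


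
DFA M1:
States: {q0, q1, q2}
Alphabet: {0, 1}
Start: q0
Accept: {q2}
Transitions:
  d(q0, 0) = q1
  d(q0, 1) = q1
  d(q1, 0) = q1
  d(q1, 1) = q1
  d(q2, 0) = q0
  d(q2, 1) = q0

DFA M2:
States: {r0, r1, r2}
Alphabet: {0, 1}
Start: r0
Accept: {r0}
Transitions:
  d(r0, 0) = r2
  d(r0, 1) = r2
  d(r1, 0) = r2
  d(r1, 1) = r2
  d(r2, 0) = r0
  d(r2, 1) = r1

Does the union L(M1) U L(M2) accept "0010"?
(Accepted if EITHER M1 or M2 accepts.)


M1: final=q1 accepted=False
M2: final=r0 accepted=True

Yes, union accepts


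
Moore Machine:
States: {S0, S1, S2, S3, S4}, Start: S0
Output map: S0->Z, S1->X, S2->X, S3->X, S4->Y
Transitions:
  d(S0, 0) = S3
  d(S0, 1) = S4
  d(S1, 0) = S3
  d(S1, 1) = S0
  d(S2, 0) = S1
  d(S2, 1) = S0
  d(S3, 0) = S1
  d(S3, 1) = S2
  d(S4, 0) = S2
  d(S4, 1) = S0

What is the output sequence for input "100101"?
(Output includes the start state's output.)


Start: S0 (output Z)
  --1--> S4 (output Y)
  --0--> S2 (output X)
  --0--> S1 (output X)
  --1--> S0 (output Z)
  --0--> S3 (output X)
  --1--> S2 (output X)

"ZYXXZXX"


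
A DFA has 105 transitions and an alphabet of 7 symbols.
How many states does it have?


Each state has exactly one transition per symbol.
states = transitions / |alphabet| = 105 / 7 = 15

15


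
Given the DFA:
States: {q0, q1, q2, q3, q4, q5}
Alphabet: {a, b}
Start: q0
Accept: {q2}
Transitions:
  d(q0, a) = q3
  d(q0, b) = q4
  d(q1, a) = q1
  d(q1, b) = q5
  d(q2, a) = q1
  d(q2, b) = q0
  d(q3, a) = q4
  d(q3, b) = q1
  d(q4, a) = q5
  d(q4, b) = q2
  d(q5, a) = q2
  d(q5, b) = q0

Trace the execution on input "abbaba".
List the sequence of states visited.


Input: abbaba
d(q0, a) = q3
d(q3, b) = q1
d(q1, b) = q5
d(q5, a) = q2
d(q2, b) = q0
d(q0, a) = q3


q0 -> q3 -> q1 -> q5 -> q2 -> q0 -> q3


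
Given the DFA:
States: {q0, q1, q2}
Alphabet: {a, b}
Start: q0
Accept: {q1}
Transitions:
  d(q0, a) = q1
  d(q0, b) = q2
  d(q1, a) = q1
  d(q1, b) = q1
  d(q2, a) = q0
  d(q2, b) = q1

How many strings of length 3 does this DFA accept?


Enumerating all length-3 strings:
  "aaa" -> q1 [accept]
  "aab" -> q1 [accept]
  "aba" -> q1 [accept]
  "abb" -> q1 [accept]
  "baa" -> q1 [accept]
  "bab" -> q2 [reject]
  "bba" -> q1 [accept]
  "bbb" -> q1 [accept]

7 out of 8


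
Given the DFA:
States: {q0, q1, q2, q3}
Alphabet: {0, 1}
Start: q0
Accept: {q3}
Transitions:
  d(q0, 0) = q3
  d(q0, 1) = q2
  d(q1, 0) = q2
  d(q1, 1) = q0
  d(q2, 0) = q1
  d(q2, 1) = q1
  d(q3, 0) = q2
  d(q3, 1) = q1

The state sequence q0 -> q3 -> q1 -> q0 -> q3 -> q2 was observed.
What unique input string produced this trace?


Trace back each transition to find the symbol:
  q0 --[0]--> q3
  q3 --[1]--> q1
  q1 --[1]--> q0
  q0 --[0]--> q3
  q3 --[0]--> q2

"01100"


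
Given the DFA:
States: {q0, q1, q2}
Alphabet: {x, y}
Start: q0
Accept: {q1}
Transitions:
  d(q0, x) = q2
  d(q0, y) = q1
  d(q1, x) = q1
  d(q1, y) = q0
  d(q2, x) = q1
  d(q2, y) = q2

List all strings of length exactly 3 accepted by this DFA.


All strings of length 3: 8 total
Accepted: 4

"xxx", "xyx", "yxx", "yyy"


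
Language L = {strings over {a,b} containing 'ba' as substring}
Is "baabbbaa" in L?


'ba' occurs at index 0

Yes, "baabbbaa" is in L


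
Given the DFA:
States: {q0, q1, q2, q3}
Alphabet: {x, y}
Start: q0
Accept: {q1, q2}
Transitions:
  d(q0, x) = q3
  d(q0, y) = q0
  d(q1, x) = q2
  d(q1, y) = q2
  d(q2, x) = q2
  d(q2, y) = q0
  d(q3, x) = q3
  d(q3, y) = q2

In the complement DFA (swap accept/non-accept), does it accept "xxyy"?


Trace: q0 -> q3 -> q3 -> q2 -> q0
Final: q0
Original accept: {q1, q2}
Complement: q0 is not in original accept

Yes, complement accepts (original rejects)


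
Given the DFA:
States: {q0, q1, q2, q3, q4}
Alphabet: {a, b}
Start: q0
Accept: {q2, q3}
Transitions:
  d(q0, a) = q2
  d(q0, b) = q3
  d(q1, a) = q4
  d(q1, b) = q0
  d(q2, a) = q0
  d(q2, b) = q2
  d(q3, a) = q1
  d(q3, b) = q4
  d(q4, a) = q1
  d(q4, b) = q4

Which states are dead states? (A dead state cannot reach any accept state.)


Forward reachability from each state:
  q0 -> reaches accept state q2 (live)
  q1 -> reaches accept state q2 (live)
  q2 -> reaches accept state q2 (live)
  q3 -> reaches accept state q2 (live)
  q4 -> reaches accept state q2 (live)

None (all states can reach an accept state)
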